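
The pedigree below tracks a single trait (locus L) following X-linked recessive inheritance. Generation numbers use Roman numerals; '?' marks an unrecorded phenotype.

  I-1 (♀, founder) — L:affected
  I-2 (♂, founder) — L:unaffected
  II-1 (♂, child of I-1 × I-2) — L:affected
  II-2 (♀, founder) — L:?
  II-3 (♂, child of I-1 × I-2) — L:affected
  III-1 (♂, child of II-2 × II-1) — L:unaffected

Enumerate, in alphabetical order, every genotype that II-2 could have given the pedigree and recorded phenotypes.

L/I-1 aff ·: X^lX^l
L/I-2 un ·: X^LY
L/II-1 aff I-1×I-2: X^lY
L/II-2 ? ·: X^LX^L|X^LX^l
L/II-3 aff I-1×I-2: X^lY
L/III-1 un II-2×II-1: X^LY
⇒ L over [I-1,I-2,II-1,II-2,II-3,III-1]: 2 consistent

II-2 ∈ {X^LX^L, X^LX^l}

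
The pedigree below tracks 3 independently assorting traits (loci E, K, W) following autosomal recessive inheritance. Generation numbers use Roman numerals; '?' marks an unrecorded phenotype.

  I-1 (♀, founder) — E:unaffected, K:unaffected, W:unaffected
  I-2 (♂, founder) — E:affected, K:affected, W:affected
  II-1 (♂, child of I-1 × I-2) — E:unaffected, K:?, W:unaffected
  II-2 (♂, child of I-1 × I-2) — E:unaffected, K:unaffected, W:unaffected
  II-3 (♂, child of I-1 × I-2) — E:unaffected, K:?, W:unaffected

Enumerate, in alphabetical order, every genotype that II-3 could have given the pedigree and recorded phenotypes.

II-3 ∈ {Ee Kk Ww, Ee kk Ww}

E/I-1 un ·: EE|Ee
E/I-2 aff ·: ee
E/II-1 un I-1×I-2: Ee
E/II-2 un I-1×I-2: Ee
E/II-3 un I-1×I-2: Ee
⇒ E over [I-1,I-2,II-1,II-2,II-3]: 2 consistent
K/I-1 un ·: KK|Kk
K/I-2 aff ·: kk
K/II-1 ? I-1×I-2: Kk|kk
K/II-2 un I-1×I-2: Kk
K/II-3 ? I-1×I-2: Kk|kk
⇒ K over [I-1,I-2,II-1,II-2,II-3]: 5 consistent
W/I-1 un ·: WW|Ww
W/I-2 aff ·: ww
W/II-1 un I-1×I-2: Ww
W/II-2 un I-1×I-2: Ww
W/II-3 un I-1×I-2: Ww
⇒ W over [I-1,I-2,II-1,II-2,II-3]: 2 consistent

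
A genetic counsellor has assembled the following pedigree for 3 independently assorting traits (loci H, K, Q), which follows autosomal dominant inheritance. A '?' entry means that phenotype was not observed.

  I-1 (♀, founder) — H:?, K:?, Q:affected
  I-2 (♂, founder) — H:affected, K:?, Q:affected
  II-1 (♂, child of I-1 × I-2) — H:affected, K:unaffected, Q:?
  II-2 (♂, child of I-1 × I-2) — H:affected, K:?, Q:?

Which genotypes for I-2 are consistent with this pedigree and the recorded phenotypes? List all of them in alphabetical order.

H/I-1 ? ·: hh|Hh|HH
H/I-2 aff ·: Hh|HH
H/II-1 aff I-1×I-2: Hh|HH
H/II-2 aff I-1×I-2: Hh|HH
⇒ H over [I-1,I-2,II-1,II-2]: 15 consistent
K/I-1 ? ·: kk|Kk
K/I-2 ? ·: kk|Kk
K/II-1 un I-1×I-2: kk
K/II-2 ? I-1×I-2: kk|Kk|KK
⇒ K over [I-1,I-2,II-1,II-2]: 8 consistent
Q/I-1 aff ·: Qq|QQ
Q/I-2 aff ·: Qq|QQ
Q/II-1 ? I-1×I-2: qq|Qq|QQ
Q/II-2 ? I-1×I-2: qq|Qq|QQ
⇒ Q over [I-1,I-2,II-1,II-2]: 18 consistent

I-2 ∈ {HH Kk QQ, HH Kk Qq, HH kk QQ, HH kk Qq, Hh Kk QQ, Hh Kk Qq, Hh kk QQ, Hh kk Qq}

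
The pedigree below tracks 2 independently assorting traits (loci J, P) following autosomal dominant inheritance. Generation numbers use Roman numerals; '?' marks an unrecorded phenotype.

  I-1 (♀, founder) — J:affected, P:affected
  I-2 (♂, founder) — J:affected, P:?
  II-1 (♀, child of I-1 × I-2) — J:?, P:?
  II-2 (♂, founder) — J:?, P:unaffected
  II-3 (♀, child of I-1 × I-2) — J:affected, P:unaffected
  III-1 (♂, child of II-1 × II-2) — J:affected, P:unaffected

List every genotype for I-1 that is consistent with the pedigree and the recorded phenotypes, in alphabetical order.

J/I-1 aff ·: Jj|JJ
J/I-2 aff ·: Jj|JJ
J/II-1 ? I-1×I-2: jj|Jj|JJ
J/II-2 ? ·: jj|Jj|JJ
J/II-3 aff I-1×I-2: Jj|JJ
J/III-1 aff II-1×II-2: Jj|JJ
⇒ J over [I-1,I-2,II-1,II-2,II-3,III-1]: 62 consistent
P/I-1 aff ·: Pp
P/I-2 ? ·: pp|Pp
P/II-1 ? I-1×I-2: pp|Pp
P/II-2 un ·: pp
P/II-3 un I-1×I-2: pp
P/III-1 un II-1×II-2: pp
⇒ P over [I-1,I-2,II-1,II-2,II-3,III-1]: 4 consistent

I-1 ∈ {JJ Pp, Jj Pp}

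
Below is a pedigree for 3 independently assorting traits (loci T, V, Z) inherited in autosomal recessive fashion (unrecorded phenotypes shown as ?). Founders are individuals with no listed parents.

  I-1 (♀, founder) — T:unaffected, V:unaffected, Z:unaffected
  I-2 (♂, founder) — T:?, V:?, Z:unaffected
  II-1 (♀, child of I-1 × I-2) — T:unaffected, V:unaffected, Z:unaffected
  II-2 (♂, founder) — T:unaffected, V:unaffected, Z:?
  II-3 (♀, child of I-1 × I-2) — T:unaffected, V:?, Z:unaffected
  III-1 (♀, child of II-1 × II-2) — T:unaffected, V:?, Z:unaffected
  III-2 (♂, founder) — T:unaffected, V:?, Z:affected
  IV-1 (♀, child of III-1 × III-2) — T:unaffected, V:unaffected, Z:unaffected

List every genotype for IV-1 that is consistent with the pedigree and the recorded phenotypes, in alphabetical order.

IV-1 ∈ {TT VV Zz, TT Vv Zz, Tt VV Zz, Tt Vv Zz}

T/I-1 un ·: TT|Tt
T/I-2 ? ·: TT|Tt|tt
T/II-1 un I-1×I-2: TT|Tt
T/II-2 un ·: TT|Tt
T/II-3 un I-1×I-2: TT|Tt
T/III-1 un II-1×II-2: TT|Tt
T/III-2 un ·: TT|Tt
T/IV-1 un III-1×III-2: TT|Tt
⇒ T over [I-1,I-2,II-1,II-2,II-3,III-1,III-2,IV-1]: 182 consistent
V/I-1 un ·: VV|Vv
V/I-2 ? ·: VV|Vv|vv
V/II-1 un I-1×I-2: VV|Vv
V/II-2 un ·: VV|Vv
V/II-3 ? I-1×I-2: VV|Vv|vv
V/III-1 ? II-1×II-2: VV|Vv|vv
V/III-2 ? ·: VV|Vv|vv
V/IV-1 un III-1×III-2: VV|Vv
⇒ V over [I-1,I-2,II-1,II-2,II-3,III-1,III-2,IV-1]: 304 consistent
Z/I-1 un ·: ZZ|Zz
Z/I-2 un ·: ZZ|Zz
Z/II-1 un I-1×I-2: ZZ|Zz
Z/II-2 ? ·: ZZ|Zz|zz
Z/II-3 un I-1×I-2: ZZ|Zz
Z/III-1 un II-1×II-2: ZZ|Zz
Z/III-2 aff ·: zz
Z/IV-1 un III-1×III-2: Zz
⇒ Z over [I-1,I-2,II-1,II-2,II-3,III-1,III-2,IV-1]: 58 consistent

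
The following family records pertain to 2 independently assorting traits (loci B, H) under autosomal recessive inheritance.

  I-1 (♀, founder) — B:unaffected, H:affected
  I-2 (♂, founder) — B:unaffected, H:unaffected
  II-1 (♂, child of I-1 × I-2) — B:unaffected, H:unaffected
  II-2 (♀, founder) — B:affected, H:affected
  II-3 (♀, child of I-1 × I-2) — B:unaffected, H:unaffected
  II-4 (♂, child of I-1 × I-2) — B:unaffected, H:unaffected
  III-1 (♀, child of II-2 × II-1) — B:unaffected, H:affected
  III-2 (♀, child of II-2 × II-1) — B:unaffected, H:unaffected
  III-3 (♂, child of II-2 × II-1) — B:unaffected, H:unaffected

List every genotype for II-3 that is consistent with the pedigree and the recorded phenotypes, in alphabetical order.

II-3 ∈ {BB Hh, Bb Hh}

B/I-1 un ·: BB|Bb
B/I-2 un ·: BB|Bb
B/II-1 un I-1×I-2: BB|Bb
B/II-2 aff ·: bb
B/II-3 un I-1×I-2: BB|Bb
B/II-4 un I-1×I-2: BB|Bb
B/III-1 un II-2×II-1: Bb
B/III-2 un II-2×II-1: Bb
B/III-3 un II-2×II-1: Bb
⇒ B over [I-1,I-2,II-1,II-2,II-3,II-4,III-1,III-2,III-3]: 25 consistent
H/I-1 aff ·: hh
H/I-2 un ·: HH|Hh
H/II-1 un I-1×I-2: Hh
H/II-2 aff ·: hh
H/II-3 un I-1×I-2: Hh
H/II-4 un I-1×I-2: Hh
H/III-1 aff II-2×II-1: hh
H/III-2 un II-2×II-1: Hh
H/III-3 un II-2×II-1: Hh
⇒ H over [I-1,I-2,II-1,II-2,II-3,II-4,III-1,III-2,III-3]: 2 consistent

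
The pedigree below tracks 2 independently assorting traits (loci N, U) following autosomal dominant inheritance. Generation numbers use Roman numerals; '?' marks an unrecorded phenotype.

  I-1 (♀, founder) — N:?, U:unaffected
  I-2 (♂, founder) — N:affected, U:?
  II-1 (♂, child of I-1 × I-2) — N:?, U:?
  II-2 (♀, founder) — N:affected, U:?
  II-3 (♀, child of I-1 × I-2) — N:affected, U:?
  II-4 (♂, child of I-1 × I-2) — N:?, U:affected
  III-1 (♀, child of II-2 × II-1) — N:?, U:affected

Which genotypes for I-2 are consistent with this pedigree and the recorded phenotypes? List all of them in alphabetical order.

I-2 ∈ {NN UU, NN Uu, Nn UU, Nn Uu}

N/I-1 ? ·: nn|Nn|NN
N/I-2 aff ·: Nn|NN
N/II-1 ? I-1×I-2: nn|Nn|NN
N/II-2 aff ·: Nn|NN
N/II-3 aff I-1×I-2: Nn|NN
N/II-4 ? I-1×I-2: nn|Nn|NN
N/III-1 ? II-2×II-1: nn|Nn|NN
⇒ N over [I-1,I-2,II-1,II-2,II-3,II-4,III-1]: 154 consistent
U/I-1 un ·: uu
U/I-2 ? ·: Uu|UU
U/II-1 ? I-1×I-2: uu|Uu
U/II-2 ? ·: uu|Uu|UU
U/II-3 ? I-1×I-2: uu|Uu
U/II-4 aff I-1×I-2: Uu
U/III-1 aff II-2×II-1: Uu|UU
⇒ U over [I-1,I-2,II-1,II-2,II-3,II-4,III-1]: 19 consistent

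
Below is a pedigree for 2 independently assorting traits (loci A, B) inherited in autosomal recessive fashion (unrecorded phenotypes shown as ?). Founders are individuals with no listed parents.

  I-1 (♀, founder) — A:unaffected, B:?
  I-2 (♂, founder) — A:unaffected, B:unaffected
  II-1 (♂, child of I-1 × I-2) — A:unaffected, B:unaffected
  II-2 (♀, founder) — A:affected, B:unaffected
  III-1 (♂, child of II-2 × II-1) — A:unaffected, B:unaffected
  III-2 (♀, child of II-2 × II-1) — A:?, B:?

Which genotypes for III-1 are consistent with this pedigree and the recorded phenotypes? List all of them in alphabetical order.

A/I-1 un ·: AA|Aa
A/I-2 un ·: AA|Aa
A/II-1 un I-1×I-2: AA|Aa
A/II-2 aff ·: aa
A/III-1 un II-2×II-1: Aa
A/III-2 ? II-2×II-1: Aa|aa
⇒ A over [I-1,I-2,II-1,II-2,III-1,III-2]: 10 consistent
B/I-1 ? ·: BB|Bb|bb
B/I-2 un ·: BB|Bb
B/II-1 un I-1×I-2: BB|Bb
B/II-2 un ·: BB|Bb
B/III-1 un II-2×II-1: BB|Bb
B/III-2 ? II-2×II-1: BB|Bb|bb
⇒ B over [I-1,I-2,II-1,II-2,III-1,III-2]: 70 consistent

III-1 ∈ {Aa BB, Aa Bb}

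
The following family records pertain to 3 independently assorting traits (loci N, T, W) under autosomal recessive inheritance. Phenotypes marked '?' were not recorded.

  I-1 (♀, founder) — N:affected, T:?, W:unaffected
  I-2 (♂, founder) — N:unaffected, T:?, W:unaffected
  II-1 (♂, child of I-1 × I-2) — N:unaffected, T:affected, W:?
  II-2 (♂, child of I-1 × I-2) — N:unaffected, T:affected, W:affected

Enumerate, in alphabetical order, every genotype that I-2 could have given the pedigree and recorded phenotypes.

N/I-1 aff ·: nn
N/I-2 un ·: NN|Nn
N/II-1 un I-1×I-2: Nn
N/II-2 un I-1×I-2: Nn
⇒ N over [I-1,I-2,II-1,II-2]: 2 consistent
T/I-1 ? ·: Tt|tt
T/I-2 ? ·: Tt|tt
T/II-1 aff I-1×I-2: tt
T/II-2 aff I-1×I-2: tt
⇒ T over [I-1,I-2,II-1,II-2]: 4 consistent
W/I-1 un ·: Ww
W/I-2 un ·: Ww
W/II-1 ? I-1×I-2: WW|Ww|ww
W/II-2 aff I-1×I-2: ww
⇒ W over [I-1,I-2,II-1,II-2]: 3 consistent

I-2 ∈ {NN Tt Ww, NN tt Ww, Nn Tt Ww, Nn tt Ww}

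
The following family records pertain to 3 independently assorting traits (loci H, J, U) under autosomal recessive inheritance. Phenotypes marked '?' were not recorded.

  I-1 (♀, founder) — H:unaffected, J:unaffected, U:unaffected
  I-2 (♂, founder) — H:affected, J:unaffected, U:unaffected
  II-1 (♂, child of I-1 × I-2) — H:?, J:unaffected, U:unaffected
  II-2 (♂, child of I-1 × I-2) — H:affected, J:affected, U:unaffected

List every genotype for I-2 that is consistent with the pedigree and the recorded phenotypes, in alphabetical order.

I-2 ∈ {hh Jj UU, hh Jj Uu}

H/I-1 un ·: Hh
H/I-2 aff ·: hh
H/II-1 ? I-1×I-2: Hh|hh
H/II-2 aff I-1×I-2: hh
⇒ H over [I-1,I-2,II-1,II-2]: 2 consistent
J/I-1 un ·: Jj
J/I-2 un ·: Jj
J/II-1 un I-1×I-2: JJ|Jj
J/II-2 aff I-1×I-2: jj
⇒ J over [I-1,I-2,II-1,II-2]: 2 consistent
U/I-1 un ·: UU|Uu
U/I-2 un ·: UU|Uu
U/II-1 un I-1×I-2: UU|Uu
U/II-2 un I-1×I-2: UU|Uu
⇒ U over [I-1,I-2,II-1,II-2]: 13 consistent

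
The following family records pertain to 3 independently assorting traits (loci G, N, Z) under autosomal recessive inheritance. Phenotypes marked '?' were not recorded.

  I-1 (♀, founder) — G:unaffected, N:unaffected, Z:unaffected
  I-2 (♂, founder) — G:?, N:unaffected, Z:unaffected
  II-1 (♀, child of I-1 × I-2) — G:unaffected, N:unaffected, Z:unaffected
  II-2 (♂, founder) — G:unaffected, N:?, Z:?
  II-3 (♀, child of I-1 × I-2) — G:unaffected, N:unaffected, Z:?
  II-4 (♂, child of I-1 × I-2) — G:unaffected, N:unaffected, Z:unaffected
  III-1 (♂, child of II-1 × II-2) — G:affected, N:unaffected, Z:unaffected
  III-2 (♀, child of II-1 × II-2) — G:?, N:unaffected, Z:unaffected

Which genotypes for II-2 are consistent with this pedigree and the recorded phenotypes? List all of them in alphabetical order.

G/I-1 un ·: GG|Gg
G/I-2 ? ·: GG|Gg|gg
G/II-1 un I-1×I-2: Gg
G/II-2 un ·: Gg
G/II-3 un I-1×I-2: GG|Gg
G/II-4 un I-1×I-2: GG|Gg
G/III-1 aff II-1×II-2: gg
G/III-2 ? II-1×II-2: GG|Gg|gg
⇒ G over [I-1,I-2,II-1,II-2,II-3,II-4,III-1,III-2]: 42 consistent
N/I-1 un ·: NN|Nn
N/I-2 un ·: NN|Nn
N/II-1 un I-1×I-2: NN|Nn
N/II-2 ? ·: NN|Nn|nn
N/II-3 un I-1×I-2: NN|Nn
N/II-4 un I-1×I-2: NN|Nn
N/III-1 un II-1×II-2: NN|Nn
N/III-2 un II-1×II-2: NN|Nn
⇒ N over [I-1,I-2,II-1,II-2,II-3,II-4,III-1,III-2]: 186 consistent
Z/I-1 un ·: ZZ|Zz
Z/I-2 un ·: ZZ|Zz
Z/II-1 un I-1×I-2: ZZ|Zz
Z/II-2 ? ·: ZZ|Zz|zz
Z/II-3 ? I-1×I-2: ZZ|Zz|zz
Z/II-4 un I-1×I-2: ZZ|Zz
Z/III-1 un II-1×II-2: ZZ|Zz
Z/III-2 un II-1×II-2: ZZ|Zz
⇒ Z over [I-1,I-2,II-1,II-2,II-3,II-4,III-1,III-2]: 216 consistent

II-2 ∈ {Gg NN ZZ, Gg NN Zz, Gg NN zz, Gg Nn ZZ, Gg Nn Zz, Gg Nn zz, Gg nn ZZ, Gg nn Zz, Gg nn zz}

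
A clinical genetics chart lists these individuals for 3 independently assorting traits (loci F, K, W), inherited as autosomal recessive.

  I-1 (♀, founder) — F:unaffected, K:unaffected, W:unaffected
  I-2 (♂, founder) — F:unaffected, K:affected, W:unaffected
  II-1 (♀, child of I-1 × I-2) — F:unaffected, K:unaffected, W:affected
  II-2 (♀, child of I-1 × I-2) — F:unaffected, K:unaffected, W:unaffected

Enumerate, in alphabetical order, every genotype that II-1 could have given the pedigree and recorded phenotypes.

II-1 ∈ {FF Kk ww, Ff Kk ww}

F/I-1 un ·: FF|Ff
F/I-2 un ·: FF|Ff
F/II-1 un I-1×I-2: FF|Ff
F/II-2 un I-1×I-2: FF|Ff
⇒ F over [I-1,I-2,II-1,II-2]: 13 consistent
K/I-1 un ·: KK|Kk
K/I-2 aff ·: kk
K/II-1 un I-1×I-2: Kk
K/II-2 un I-1×I-2: Kk
⇒ K over [I-1,I-2,II-1,II-2]: 2 consistent
W/I-1 un ·: Ww
W/I-2 un ·: Ww
W/II-1 aff I-1×I-2: ww
W/II-2 un I-1×I-2: WW|Ww
⇒ W over [I-1,I-2,II-1,II-2]: 2 consistent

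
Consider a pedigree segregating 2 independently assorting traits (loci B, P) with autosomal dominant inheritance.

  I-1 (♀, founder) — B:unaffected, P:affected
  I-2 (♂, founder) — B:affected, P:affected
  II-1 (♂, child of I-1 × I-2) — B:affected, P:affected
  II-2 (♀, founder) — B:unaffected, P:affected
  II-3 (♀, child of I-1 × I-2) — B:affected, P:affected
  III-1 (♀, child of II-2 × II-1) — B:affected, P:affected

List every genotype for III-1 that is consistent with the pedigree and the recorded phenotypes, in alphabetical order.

III-1 ∈ {Bb PP, Bb Pp}

B/I-1 un ·: bb
B/I-2 aff ·: Bb|BB
B/II-1 aff I-1×I-2: Bb
B/II-2 un ·: bb
B/II-3 aff I-1×I-2: Bb
B/III-1 aff II-2×II-1: Bb
⇒ B over [I-1,I-2,II-1,II-2,II-3,III-1]: 2 consistent
P/I-1 aff ·: Pp|PP
P/I-2 aff ·: Pp|PP
P/II-1 aff I-1×I-2: Pp|PP
P/II-2 aff ·: Pp|PP
P/II-3 aff I-1×I-2: Pp|PP
P/III-1 aff II-2×II-1: Pp|PP
⇒ P over [I-1,I-2,II-1,II-2,II-3,III-1]: 45 consistent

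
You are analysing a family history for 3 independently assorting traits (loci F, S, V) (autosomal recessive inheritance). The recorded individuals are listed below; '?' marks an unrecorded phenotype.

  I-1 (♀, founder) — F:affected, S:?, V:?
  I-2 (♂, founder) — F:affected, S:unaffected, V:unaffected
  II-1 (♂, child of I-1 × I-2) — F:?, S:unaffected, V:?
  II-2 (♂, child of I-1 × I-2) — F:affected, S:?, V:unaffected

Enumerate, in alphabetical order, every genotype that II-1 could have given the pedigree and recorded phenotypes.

F/I-1 aff ·: ff
F/I-2 aff ·: ff
F/II-1 ? I-1×I-2: ff
F/II-2 aff I-1×I-2: ff
⇒ F over [I-1,I-2,II-1,II-2]: 1 consistent
S/I-1 ? ·: SS|Ss|ss
S/I-2 un ·: SS|Ss
S/II-1 un I-1×I-2: SS|Ss
S/II-2 ? I-1×I-2: SS|Ss|ss
⇒ S over [I-1,I-2,II-1,II-2]: 18 consistent
V/I-1 ? ·: VV|Vv|vv
V/I-2 un ·: VV|Vv
V/II-1 ? I-1×I-2: VV|Vv|vv
V/II-2 un I-1×I-2: VV|Vv
⇒ V over [I-1,I-2,II-1,II-2]: 18 consistent

II-1 ∈ {ff SS VV, ff SS Vv, ff SS vv, ff Ss VV, ff Ss Vv, ff Ss vv}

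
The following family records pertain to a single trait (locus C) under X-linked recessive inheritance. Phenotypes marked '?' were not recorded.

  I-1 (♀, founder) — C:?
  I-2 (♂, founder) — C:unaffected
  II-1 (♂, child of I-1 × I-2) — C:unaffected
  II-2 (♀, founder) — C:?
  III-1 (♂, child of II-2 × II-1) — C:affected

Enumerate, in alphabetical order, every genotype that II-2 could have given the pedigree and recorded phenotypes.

II-2 ∈ {X^CX^c, X^cX^c}

C/I-1 ? ·: X^CX^C|X^CX^c
C/I-2 un ·: X^CY
C/II-1 un I-1×I-2: X^CY
C/II-2 ? ·: X^CX^c|X^cX^c
C/III-1 aff II-2×II-1: X^cY
⇒ C over [I-1,I-2,II-1,II-2,III-1]: 4 consistent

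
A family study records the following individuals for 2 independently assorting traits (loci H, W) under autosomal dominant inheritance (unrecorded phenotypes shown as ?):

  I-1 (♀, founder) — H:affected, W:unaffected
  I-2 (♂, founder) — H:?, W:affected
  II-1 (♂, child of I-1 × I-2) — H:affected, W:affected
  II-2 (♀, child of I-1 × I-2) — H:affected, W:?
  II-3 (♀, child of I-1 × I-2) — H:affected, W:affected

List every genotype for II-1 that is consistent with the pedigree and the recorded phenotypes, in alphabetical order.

H/I-1 aff ·: Hh|HH
H/I-2 ? ·: hh|Hh|HH
H/II-1 aff I-1×I-2: Hh|HH
H/II-2 aff I-1×I-2: Hh|HH
H/II-3 aff I-1×I-2: Hh|HH
⇒ H over [I-1,I-2,II-1,II-2,II-3]: 27 consistent
W/I-1 un ·: ww
W/I-2 aff ·: Ww|WW
W/II-1 aff I-1×I-2: Ww
W/II-2 ? I-1×I-2: ww|Ww
W/II-3 aff I-1×I-2: Ww
⇒ W over [I-1,I-2,II-1,II-2,II-3]: 3 consistent

II-1 ∈ {HH Ww, Hh Ww}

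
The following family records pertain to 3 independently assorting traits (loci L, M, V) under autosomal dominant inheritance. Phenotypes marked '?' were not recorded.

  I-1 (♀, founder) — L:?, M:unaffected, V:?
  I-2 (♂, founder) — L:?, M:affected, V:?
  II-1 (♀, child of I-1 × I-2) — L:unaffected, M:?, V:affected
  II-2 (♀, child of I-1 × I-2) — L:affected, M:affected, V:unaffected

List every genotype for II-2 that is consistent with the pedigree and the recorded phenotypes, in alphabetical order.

II-2 ∈ {LL Mm vv, Ll Mm vv}

L/I-1 ? ·: ll|Ll
L/I-2 ? ·: ll|Ll
L/II-1 un I-1×I-2: ll
L/II-2 aff I-1×I-2: Ll|LL
⇒ L over [I-1,I-2,II-1,II-2]: 4 consistent
M/I-1 un ·: mm
M/I-2 aff ·: Mm|MM
M/II-1 ? I-1×I-2: mm|Mm
M/II-2 aff I-1×I-2: Mm
⇒ M over [I-1,I-2,II-1,II-2]: 3 consistent
V/I-1 ? ·: vv|Vv
V/I-2 ? ·: vv|Vv
V/II-1 aff I-1×I-2: Vv|VV
V/II-2 un I-1×I-2: vv
⇒ V over [I-1,I-2,II-1,II-2]: 4 consistent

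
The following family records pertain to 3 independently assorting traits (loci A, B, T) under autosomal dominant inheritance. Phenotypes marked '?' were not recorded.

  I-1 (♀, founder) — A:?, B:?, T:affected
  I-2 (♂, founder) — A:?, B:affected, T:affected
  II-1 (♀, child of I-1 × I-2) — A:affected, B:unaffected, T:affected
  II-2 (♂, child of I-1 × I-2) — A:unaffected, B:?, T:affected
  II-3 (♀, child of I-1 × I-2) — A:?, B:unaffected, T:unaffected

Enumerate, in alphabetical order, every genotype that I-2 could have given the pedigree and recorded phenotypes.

I-2 ∈ {Aa Bb Tt, aa Bb Tt}

A/I-1 ? ·: aa|Aa
A/I-2 ? ·: aa|Aa
A/II-1 aff I-1×I-2: Aa|AA
A/II-2 un I-1×I-2: aa
A/II-3 ? I-1×I-2: aa|Aa|AA
⇒ A over [I-1,I-2,II-1,II-2,II-3]: 10 consistent
B/I-1 ? ·: bb|Bb
B/I-2 aff ·: Bb
B/II-1 un I-1×I-2: bb
B/II-2 ? I-1×I-2: bb|Bb|BB
B/II-3 un I-1×I-2: bb
⇒ B over [I-1,I-2,II-1,II-2,II-3]: 5 consistent
T/I-1 aff ·: Tt
T/I-2 aff ·: Tt
T/II-1 aff I-1×I-2: Tt|TT
T/II-2 aff I-1×I-2: Tt|TT
T/II-3 un I-1×I-2: tt
⇒ T over [I-1,I-2,II-1,II-2,II-3]: 4 consistent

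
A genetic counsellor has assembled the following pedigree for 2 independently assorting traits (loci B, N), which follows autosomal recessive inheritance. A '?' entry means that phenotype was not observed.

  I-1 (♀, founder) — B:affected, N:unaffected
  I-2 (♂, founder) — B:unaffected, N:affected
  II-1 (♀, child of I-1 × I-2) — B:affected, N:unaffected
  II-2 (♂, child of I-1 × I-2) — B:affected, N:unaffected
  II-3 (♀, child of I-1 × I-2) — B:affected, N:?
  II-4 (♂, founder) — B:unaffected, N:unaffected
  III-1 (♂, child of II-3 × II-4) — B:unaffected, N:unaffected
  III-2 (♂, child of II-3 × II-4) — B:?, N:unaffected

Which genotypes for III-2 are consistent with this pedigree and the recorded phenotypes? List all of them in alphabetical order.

III-2 ∈ {Bb NN, Bb Nn, bb NN, bb Nn}

B/I-1 aff ·: bb
B/I-2 un ·: Bb
B/II-1 aff I-1×I-2: bb
B/II-2 aff I-1×I-2: bb
B/II-3 aff I-1×I-2: bb
B/II-4 un ·: BB|Bb
B/III-1 un II-3×II-4: Bb
B/III-2 ? II-3×II-4: Bb|bb
⇒ B over [I-1,I-2,II-1,II-2,II-3,II-4,III-1,III-2]: 3 consistent
N/I-1 un ·: NN|Nn
N/I-2 aff ·: nn
N/II-1 un I-1×I-2: Nn
N/II-2 un I-1×I-2: Nn
N/II-3 ? I-1×I-2: Nn|nn
N/II-4 un ·: NN|Nn
N/III-1 un II-3×II-4: NN|Nn
N/III-2 un II-3×II-4: NN|Nn
⇒ N over [I-1,I-2,II-1,II-2,II-3,II-4,III-1,III-2]: 18 consistent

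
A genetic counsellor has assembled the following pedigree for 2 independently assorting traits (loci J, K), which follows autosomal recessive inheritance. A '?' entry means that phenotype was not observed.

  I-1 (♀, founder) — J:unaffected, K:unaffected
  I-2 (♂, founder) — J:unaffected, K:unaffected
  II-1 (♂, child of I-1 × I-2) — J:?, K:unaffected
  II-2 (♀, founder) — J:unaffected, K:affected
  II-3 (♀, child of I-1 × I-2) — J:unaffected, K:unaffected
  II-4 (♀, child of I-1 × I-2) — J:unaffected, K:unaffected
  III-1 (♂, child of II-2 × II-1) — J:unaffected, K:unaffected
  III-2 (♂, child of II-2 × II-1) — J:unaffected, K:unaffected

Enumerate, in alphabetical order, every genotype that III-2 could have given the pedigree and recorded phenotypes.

III-2 ∈ {JJ Kk, Jj Kk}

J/I-1 un ·: JJ|Jj
J/I-2 un ·: JJ|Jj
J/II-1 ? I-1×I-2: JJ|Jj|jj
J/II-2 un ·: JJ|Jj
J/II-3 un I-1×I-2: JJ|Jj
J/II-4 un I-1×I-2: JJ|Jj
J/III-1 un II-2×II-1: JJ|Jj
J/III-2 un II-2×II-1: JJ|Jj
⇒ J over [I-1,I-2,II-1,II-2,II-3,II-4,III-1,III-2]: 169 consistent
K/I-1 un ·: KK|Kk
K/I-2 un ·: KK|Kk
K/II-1 un I-1×I-2: KK|Kk
K/II-2 aff ·: kk
K/II-3 un I-1×I-2: KK|Kk
K/II-4 un I-1×I-2: KK|Kk
K/III-1 un II-2×II-1: Kk
K/III-2 un II-2×II-1: Kk
⇒ K over [I-1,I-2,II-1,II-2,II-3,II-4,III-1,III-2]: 25 consistent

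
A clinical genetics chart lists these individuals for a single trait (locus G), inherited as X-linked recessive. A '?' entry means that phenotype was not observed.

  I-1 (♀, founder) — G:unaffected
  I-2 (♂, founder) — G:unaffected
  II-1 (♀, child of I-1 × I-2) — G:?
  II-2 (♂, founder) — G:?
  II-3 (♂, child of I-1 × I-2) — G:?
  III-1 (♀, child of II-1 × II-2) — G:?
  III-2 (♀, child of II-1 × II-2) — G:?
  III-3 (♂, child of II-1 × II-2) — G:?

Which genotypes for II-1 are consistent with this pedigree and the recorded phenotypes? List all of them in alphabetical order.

II-1 ∈ {X^GX^G, X^GX^g}

G/I-1 un ·: X^GX^G|X^GX^g
G/I-2 un ·: X^GY
G/II-1 ? I-1×I-2: X^GX^G|X^GX^g
G/II-2 ? ·: X^GY|X^gY
G/II-3 ? I-1×I-2: X^GY|X^gY
G/III-1 ? II-1×II-2: X^GX^G|X^GX^g|X^gX^g
G/III-2 ? II-1×II-2: X^GX^G|X^GX^g|X^gX^g
G/III-3 ? II-1×II-2: X^GY|X^gY
⇒ G over [I-1,I-2,II-1,II-2,II-3,III-1,III-2,III-3]: 38 consistent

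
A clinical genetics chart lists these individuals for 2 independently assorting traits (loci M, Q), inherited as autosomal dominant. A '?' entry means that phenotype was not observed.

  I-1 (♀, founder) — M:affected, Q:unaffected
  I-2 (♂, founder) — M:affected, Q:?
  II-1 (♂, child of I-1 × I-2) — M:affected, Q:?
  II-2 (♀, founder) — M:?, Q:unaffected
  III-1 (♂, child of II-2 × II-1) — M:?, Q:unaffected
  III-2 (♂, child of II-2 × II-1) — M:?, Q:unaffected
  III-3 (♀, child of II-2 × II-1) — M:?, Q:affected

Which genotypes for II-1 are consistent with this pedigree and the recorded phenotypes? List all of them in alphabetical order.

M/I-1 aff ·: Mm|MM
M/I-2 aff ·: Mm|MM
M/II-1 aff I-1×I-2: Mm|MM
M/II-2 ? ·: mm|Mm|MM
M/III-1 ? II-2×II-1: mm|Mm|MM
M/III-2 ? II-2×II-1: mm|Mm|MM
M/III-3 ? II-2×II-1: mm|Mm|MM
⇒ M over [I-1,I-2,II-1,II-2,III-1,III-2,III-3]: 169 consistent
Q/I-1 un ·: qq
Q/I-2 ? ·: Qq|QQ
Q/II-1 ? I-1×I-2: Qq
Q/II-2 un ·: qq
Q/III-1 un II-2×II-1: qq
Q/III-2 un II-2×II-1: qq
Q/III-3 aff II-2×II-1: Qq
⇒ Q over [I-1,I-2,II-1,II-2,III-1,III-2,III-3]: 2 consistent

II-1 ∈ {MM Qq, Mm Qq}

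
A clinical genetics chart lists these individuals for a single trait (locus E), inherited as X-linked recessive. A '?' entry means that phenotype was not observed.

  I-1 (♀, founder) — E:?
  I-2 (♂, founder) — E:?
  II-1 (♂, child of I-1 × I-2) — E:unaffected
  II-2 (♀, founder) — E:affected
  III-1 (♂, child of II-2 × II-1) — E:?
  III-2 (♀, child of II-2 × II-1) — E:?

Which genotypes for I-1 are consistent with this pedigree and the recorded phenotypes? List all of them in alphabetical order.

I-1 ∈ {X^EX^E, X^EX^e}

E/I-1 ? ·: X^EX^E|X^EX^e
E/I-2 ? ·: X^EY|X^eY
E/II-1 un I-1×I-2: X^EY
E/II-2 aff ·: X^eX^e
E/III-1 ? II-2×II-1: X^eY
E/III-2 ? II-2×II-1: X^EX^e
⇒ E over [I-1,I-2,II-1,II-2,III-1,III-2]: 4 consistent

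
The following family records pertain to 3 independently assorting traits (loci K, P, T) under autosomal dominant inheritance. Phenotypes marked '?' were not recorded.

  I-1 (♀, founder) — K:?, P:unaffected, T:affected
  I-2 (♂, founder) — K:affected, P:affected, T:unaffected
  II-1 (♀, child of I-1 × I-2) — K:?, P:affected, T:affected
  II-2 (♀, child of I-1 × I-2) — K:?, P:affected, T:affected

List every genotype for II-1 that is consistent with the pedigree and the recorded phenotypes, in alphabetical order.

II-1 ∈ {KK Pp Tt, Kk Pp Tt, kk Pp Tt}

K/I-1 ? ·: kk|Kk|KK
K/I-2 aff ·: Kk|KK
K/II-1 ? I-1×I-2: kk|Kk|KK
K/II-2 ? I-1×I-2: kk|Kk|KK
⇒ K over [I-1,I-2,II-1,II-2]: 23 consistent
P/I-1 un ·: pp
P/I-2 aff ·: Pp|PP
P/II-1 aff I-1×I-2: Pp
P/II-2 aff I-1×I-2: Pp
⇒ P over [I-1,I-2,II-1,II-2]: 2 consistent
T/I-1 aff ·: Tt|TT
T/I-2 un ·: tt
T/II-1 aff I-1×I-2: Tt
T/II-2 aff I-1×I-2: Tt
⇒ T over [I-1,I-2,II-1,II-2]: 2 consistent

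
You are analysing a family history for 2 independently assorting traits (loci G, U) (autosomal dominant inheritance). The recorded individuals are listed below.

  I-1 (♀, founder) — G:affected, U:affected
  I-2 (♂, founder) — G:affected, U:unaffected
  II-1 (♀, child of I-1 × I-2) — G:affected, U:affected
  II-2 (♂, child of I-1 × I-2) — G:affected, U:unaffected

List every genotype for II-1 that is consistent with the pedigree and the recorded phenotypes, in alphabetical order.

G/I-1 aff ·: Gg|GG
G/I-2 aff ·: Gg|GG
G/II-1 aff I-1×I-2: Gg|GG
G/II-2 aff I-1×I-2: Gg|GG
⇒ G over [I-1,I-2,II-1,II-2]: 13 consistent
U/I-1 aff ·: Uu
U/I-2 un ·: uu
U/II-1 aff I-1×I-2: Uu
U/II-2 un I-1×I-2: uu
⇒ U over [I-1,I-2,II-1,II-2]: 1 consistent

II-1 ∈ {GG Uu, Gg Uu}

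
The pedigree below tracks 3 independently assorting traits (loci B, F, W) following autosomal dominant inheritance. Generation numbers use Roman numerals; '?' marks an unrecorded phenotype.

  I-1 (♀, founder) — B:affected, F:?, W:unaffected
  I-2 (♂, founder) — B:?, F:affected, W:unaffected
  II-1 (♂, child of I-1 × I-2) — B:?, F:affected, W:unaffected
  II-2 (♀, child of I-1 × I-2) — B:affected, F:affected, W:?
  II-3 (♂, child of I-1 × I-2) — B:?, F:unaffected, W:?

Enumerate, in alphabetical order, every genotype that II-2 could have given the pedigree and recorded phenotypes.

II-2 ∈ {BB FF ww, BB Ff ww, Bb FF ww, Bb Ff ww}

B/I-1 aff ·: Bb|BB
B/I-2 ? ·: bb|Bb|BB
B/II-1 ? I-1×I-2: bb|Bb|BB
B/II-2 aff I-1×I-2: Bb|BB
B/II-3 ? I-1×I-2: bb|Bb|BB
⇒ B over [I-1,I-2,II-1,II-2,II-3]: 40 consistent
F/I-1 ? ·: ff|Ff
F/I-2 aff ·: Ff
F/II-1 aff I-1×I-2: Ff|FF
F/II-2 aff I-1×I-2: Ff|FF
F/II-3 un I-1×I-2: ff
⇒ F over [I-1,I-2,II-1,II-2,II-3]: 5 consistent
W/I-1 un ·: ww
W/I-2 un ·: ww
W/II-1 un I-1×I-2: ww
W/II-2 ? I-1×I-2: ww
W/II-3 ? I-1×I-2: ww
⇒ W over [I-1,I-2,II-1,II-2,II-3]: 1 consistent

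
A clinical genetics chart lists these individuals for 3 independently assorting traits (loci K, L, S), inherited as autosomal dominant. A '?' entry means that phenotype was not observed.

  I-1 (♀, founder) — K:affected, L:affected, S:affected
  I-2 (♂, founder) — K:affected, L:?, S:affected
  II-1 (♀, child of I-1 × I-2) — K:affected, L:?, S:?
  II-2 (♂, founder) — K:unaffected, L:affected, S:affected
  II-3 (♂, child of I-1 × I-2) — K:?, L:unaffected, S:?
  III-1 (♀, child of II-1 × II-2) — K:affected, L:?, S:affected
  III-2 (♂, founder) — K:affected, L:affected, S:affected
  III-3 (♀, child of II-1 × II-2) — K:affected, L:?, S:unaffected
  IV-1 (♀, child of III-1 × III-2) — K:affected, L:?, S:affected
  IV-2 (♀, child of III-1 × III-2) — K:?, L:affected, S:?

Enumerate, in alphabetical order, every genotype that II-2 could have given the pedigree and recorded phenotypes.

II-2 ∈ {kk LL Ss, kk Ll Ss}

K/I-1 aff ·: Kk|KK
K/I-2 aff ·: Kk|KK
K/II-1 aff I-1×I-2: Kk|KK
K/II-2 un ·: kk
K/II-3 ? I-1×I-2: kk|Kk|KK
K/III-1 aff II-1×II-2: Kk
K/III-2 aff ·: Kk|KK
K/III-3 aff II-1×II-2: Kk
K/IV-1 aff III-1×III-2: Kk|KK
K/IV-2 ? III-1×III-2: kk|Kk|KK
⇒ K over [I-1,I-2,II-1,II-2,II-3,III-1,III-2,III-3,IV-1,IV-2]: 150 consistent
L/I-1 aff ·: Ll
L/I-2 ? ·: ll|Ll
L/II-1 ? I-1×I-2: ll|Ll|LL
L/II-2 aff ·: Ll|LL
L/II-3 un I-1×I-2: ll
L/III-1 ? II-1×II-2: ll|Ll|LL
L/III-2 aff ·: Ll|LL
L/III-3 ? II-1×II-2: ll|Ll|LL
L/IV-1 ? III-1×III-2: ll|Ll|LL
L/IV-2 aff III-1×III-2: Ll|LL
⇒ L over [I-1,I-2,II-1,II-2,II-3,III-1,III-2,III-3,IV-1,IV-2]: 275 consistent
S/I-1 aff ·: Ss|SS
S/I-2 aff ·: Ss|SS
S/II-1 ? I-1×I-2: ss|Ss
S/II-2 aff ·: Ss
S/II-3 ? I-1×I-2: ss|Ss|SS
S/III-1 aff II-1×II-2: Ss|SS
S/III-2 aff ·: Ss|SS
S/III-3 un II-1×II-2: ss
S/IV-1 aff III-1×III-2: Ss|SS
S/IV-2 ? III-1×III-2: ss|Ss|SS
⇒ S over [I-1,I-2,II-1,II-2,II-3,III-1,III-2,III-3,IV-1,IV-2]: 135 consistent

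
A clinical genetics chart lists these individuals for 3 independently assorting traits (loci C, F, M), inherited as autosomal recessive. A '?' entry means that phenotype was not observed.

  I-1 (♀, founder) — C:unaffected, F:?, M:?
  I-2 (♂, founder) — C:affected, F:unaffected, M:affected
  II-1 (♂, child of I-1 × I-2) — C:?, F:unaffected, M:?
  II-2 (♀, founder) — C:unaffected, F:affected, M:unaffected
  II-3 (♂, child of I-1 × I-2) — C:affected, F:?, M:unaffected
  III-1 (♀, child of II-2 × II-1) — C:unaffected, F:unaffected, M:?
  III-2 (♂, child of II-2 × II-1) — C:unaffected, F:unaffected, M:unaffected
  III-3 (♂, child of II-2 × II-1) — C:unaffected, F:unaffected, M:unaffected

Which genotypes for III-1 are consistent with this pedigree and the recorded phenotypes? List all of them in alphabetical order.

C/I-1 un ·: Cc
C/I-2 aff ·: cc
C/II-1 ? I-1×I-2: Cc|cc
C/II-2 un ·: CC|Cc
C/II-3 aff I-1×I-2: cc
C/III-1 un II-2×II-1: CC|Cc
C/III-2 un II-2×II-1: CC|Cc
C/III-3 un II-2×II-1: CC|Cc
⇒ C over [I-1,I-2,II-1,II-2,II-3,III-1,III-2,III-3]: 18 consistent
F/I-1 ? ·: FF|Ff|ff
F/I-2 un ·: FF|Ff
F/II-1 un I-1×I-2: FF|Ff
F/II-2 aff ·: ff
F/II-3 ? I-1×I-2: FF|Ff|ff
F/III-1 un II-2×II-1: Ff
F/III-2 un II-2×II-1: Ff
F/III-3 un II-2×II-1: Ff
⇒ F over [I-1,I-2,II-1,II-2,II-3,III-1,III-2,III-3]: 18 consistent
M/I-1 ? ·: MM|Mm
M/I-2 aff ·: mm
M/II-1 ? I-1×I-2: Mm|mm
M/II-2 un ·: MM|Mm
M/II-3 un I-1×I-2: Mm
M/III-1 ? II-2×II-1: MM|Mm|mm
M/III-2 un II-2×II-1: MM|Mm
M/III-3 un II-2×II-1: MM|Mm
⇒ M over [I-1,I-2,II-1,II-2,II-3,III-1,III-2,III-3]: 43 consistent

III-1 ∈ {CC Ff MM, CC Ff Mm, CC Ff mm, Cc Ff MM, Cc Ff Mm, Cc Ff mm}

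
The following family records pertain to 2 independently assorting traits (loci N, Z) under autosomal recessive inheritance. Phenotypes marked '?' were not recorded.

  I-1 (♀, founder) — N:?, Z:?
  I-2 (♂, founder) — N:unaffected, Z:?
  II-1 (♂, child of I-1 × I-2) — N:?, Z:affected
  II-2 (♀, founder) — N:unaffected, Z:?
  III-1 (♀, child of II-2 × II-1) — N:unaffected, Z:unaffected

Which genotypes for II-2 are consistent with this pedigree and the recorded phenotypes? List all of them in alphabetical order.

II-2 ∈ {NN ZZ, NN Zz, Nn ZZ, Nn Zz}

N/I-1 ? ·: NN|Nn|nn
N/I-2 un ·: NN|Nn
N/II-1 ? I-1×I-2: NN|Nn|nn
N/II-2 un ·: NN|Nn
N/III-1 un II-2×II-1: NN|Nn
⇒ N over [I-1,I-2,II-1,II-2,III-1]: 36 consistent
Z/I-1 ? ·: Zz|zz
Z/I-2 ? ·: Zz|zz
Z/II-1 aff I-1×I-2: zz
Z/II-2 ? ·: ZZ|Zz
Z/III-1 un II-2×II-1: Zz
⇒ Z over [I-1,I-2,II-1,II-2,III-1]: 8 consistent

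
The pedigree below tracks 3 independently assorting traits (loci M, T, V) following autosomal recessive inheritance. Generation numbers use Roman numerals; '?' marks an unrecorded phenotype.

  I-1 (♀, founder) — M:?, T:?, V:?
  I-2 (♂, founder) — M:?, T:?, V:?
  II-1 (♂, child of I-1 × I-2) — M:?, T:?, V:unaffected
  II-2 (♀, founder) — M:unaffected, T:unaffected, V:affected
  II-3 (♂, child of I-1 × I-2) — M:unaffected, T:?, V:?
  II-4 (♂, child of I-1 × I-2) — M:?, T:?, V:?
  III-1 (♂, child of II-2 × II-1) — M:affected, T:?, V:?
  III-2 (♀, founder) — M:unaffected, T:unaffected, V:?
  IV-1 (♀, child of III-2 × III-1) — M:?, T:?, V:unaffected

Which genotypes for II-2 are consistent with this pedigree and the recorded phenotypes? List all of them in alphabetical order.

II-2 ∈ {Mm TT vv, Mm Tt vv}

M/I-1 ? ·: MM|Mm|mm
M/I-2 ? ·: MM|Mm|mm
M/II-1 ? I-1×I-2: Mm|mm
M/II-2 un ·: Mm
M/II-3 un I-1×I-2: MM|Mm
M/II-4 ? I-1×I-2: MM|Mm|mm
M/III-1 aff II-2×II-1: mm
M/III-2 un ·: MM|Mm
M/IV-1 ? III-2×III-1: Mm|mm
⇒ M over [I-1,I-2,II-1,II-2,II-3,II-4,III-1,III-2,IV-1]: 90 consistent
T/I-1 ? ·: TT|Tt|tt
T/I-2 ? ·: TT|Tt|tt
T/II-1 ? I-1×I-2: TT|Tt|tt
T/II-2 un ·: TT|Tt
T/II-3 ? I-1×I-2: TT|Tt|tt
T/II-4 ? I-1×I-2: TT|Tt|tt
T/III-1 ? II-2×II-1: TT|Tt|tt
T/III-2 un ·: TT|Tt
T/IV-1 ? III-2×III-1: TT|Tt|tt
⇒ T over [I-1,I-2,II-1,II-2,II-3,II-4,III-1,III-2,IV-1]: 945 consistent
V/I-1 ? ·: VV|Vv|vv
V/I-2 ? ·: VV|Vv|vv
V/II-1 un I-1×I-2: VV|Vv
V/II-2 aff ·: vv
V/II-3 ? I-1×I-2: VV|Vv|vv
V/II-4 ? I-1×I-2: VV|Vv|vv
V/III-1 ? II-2×II-1: Vv|vv
V/III-2 ? ·: VV|Vv|vv
V/IV-1 un III-2×III-1: VV|Vv
⇒ V over [I-1,I-2,II-1,II-2,II-3,II-4,III-1,III-2,IV-1]: 279 consistent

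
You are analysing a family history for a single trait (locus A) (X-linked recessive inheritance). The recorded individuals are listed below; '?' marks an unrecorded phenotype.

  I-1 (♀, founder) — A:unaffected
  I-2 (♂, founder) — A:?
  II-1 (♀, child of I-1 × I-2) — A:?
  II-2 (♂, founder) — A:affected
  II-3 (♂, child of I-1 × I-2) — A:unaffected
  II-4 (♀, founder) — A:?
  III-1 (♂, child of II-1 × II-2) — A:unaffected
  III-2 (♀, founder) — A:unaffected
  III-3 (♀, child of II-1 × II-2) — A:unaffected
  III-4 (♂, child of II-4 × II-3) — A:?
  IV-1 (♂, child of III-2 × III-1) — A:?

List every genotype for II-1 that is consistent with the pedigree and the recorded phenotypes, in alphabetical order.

A/I-1 un ·: X^AX^A|X^AX^a
A/I-2 ? ·: X^AY|X^aY
A/II-1 ? I-1×I-2: X^AX^A|X^AX^a
A/II-2 aff ·: X^aY
A/II-3 un I-1×I-2: X^AY
A/II-4 ? ·: X^AX^A|X^AX^a|X^aX^a
A/III-1 un II-1×II-2: X^AY
A/III-2 un ·: X^AX^A|X^AX^a
A/III-3 un II-1×II-2: X^AX^a
A/III-4 ? II-4×II-3: X^AY|X^aY
A/IV-1 ? III-2×III-1: X^AY|X^aY
⇒ A over [I-1,I-2,II-1,II-2,II-3,II-4,III-1,III-2,III-3,III-4,IV-1]: 60 consistent

II-1 ∈ {X^AX^A, X^AX^a}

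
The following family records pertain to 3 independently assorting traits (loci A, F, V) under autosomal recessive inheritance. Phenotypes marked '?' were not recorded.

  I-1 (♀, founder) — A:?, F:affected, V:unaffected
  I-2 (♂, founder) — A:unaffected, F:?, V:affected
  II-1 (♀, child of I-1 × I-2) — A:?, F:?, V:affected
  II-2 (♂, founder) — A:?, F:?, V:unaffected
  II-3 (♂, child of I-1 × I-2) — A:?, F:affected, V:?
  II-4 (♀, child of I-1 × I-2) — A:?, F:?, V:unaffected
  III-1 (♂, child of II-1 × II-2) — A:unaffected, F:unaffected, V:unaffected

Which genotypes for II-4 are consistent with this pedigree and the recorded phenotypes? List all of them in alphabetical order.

II-4 ∈ {AA Ff Vv, AA ff Vv, Aa Ff Vv, Aa ff Vv, aa Ff Vv, aa ff Vv}

A/I-1 ? ·: AA|Aa|aa
A/I-2 un ·: AA|Aa
A/II-1 ? I-1×I-2: AA|Aa|aa
A/II-2 ? ·: AA|Aa|aa
A/II-3 ? I-1×I-2: AA|Aa|aa
A/II-4 ? I-1×I-2: AA|Aa|aa
A/III-1 un II-1×II-2: AA|Aa
⇒ A over [I-1,I-2,II-1,II-2,II-3,II-4,III-1]: 208 consistent
F/I-1 aff ·: ff
F/I-2 ? ·: Ff|ff
F/II-1 ? I-1×I-2: Ff|ff
F/II-2 ? ·: FF|Ff|ff
F/II-3 aff I-1×I-2: ff
F/II-4 ? I-1×I-2: Ff|ff
F/III-1 un II-1×II-2: FF|Ff
⇒ F over [I-1,I-2,II-1,II-2,II-3,II-4,III-1]: 16 consistent
V/I-1 un ·: Vv
V/I-2 aff ·: vv
V/II-1 aff I-1×I-2: vv
V/II-2 un ·: VV|Vv
V/II-3 ? I-1×I-2: Vv|vv
V/II-4 un I-1×I-2: Vv
V/III-1 un II-1×II-2: Vv
⇒ V over [I-1,I-2,II-1,II-2,II-3,II-4,III-1]: 4 consistent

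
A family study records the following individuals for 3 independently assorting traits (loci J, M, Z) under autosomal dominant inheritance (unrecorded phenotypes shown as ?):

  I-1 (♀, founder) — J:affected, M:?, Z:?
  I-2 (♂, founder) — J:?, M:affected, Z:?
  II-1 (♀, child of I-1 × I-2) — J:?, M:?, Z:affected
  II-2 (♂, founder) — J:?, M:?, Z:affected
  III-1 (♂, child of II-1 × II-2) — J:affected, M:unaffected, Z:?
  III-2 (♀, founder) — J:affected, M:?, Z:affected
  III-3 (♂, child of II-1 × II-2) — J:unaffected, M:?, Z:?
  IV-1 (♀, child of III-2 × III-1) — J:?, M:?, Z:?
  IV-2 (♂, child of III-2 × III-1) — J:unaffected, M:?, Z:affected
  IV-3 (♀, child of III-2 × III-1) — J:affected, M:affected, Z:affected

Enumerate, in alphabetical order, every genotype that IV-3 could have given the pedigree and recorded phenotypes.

IV-3 ∈ {JJ Mm ZZ, JJ Mm Zz, Jj Mm ZZ, Jj Mm Zz}

J/I-1 aff ·: Jj|JJ
J/I-2 ? ·: jj|Jj|JJ
J/II-1 ? I-1×I-2: jj|Jj
J/II-2 ? ·: jj|Jj
J/III-1 aff II-1×II-2: Jj
J/III-2 aff ·: Jj
J/III-3 un II-1×II-2: jj
J/IV-1 ? III-2×III-1: jj|Jj|JJ
J/IV-2 un III-2×III-1: jj
J/IV-3 aff III-2×III-1: Jj|JJ
⇒ J over [I-1,I-2,II-1,II-2,III-1,III-2,III-3,IV-1,IV-2,IV-3]: 72 consistent
M/I-1 ? ·: mm|Mm|MM
M/I-2 aff ·: Mm|MM
M/II-1 ? I-1×I-2: mm|Mm
M/II-2 ? ·: mm|Mm
M/III-1 un II-1×II-2: mm
M/III-2 ? ·: Mm|MM
M/III-3 ? II-1×II-2: mm|Mm|MM
M/IV-1 ? III-2×III-1: mm|Mm
M/IV-2 ? III-2×III-1: mm|Mm
M/IV-3 aff III-2×III-1: Mm
⇒ M over [I-1,I-2,II-1,II-2,III-1,III-2,III-3,IV-1,IV-2,IV-3]: 155 consistent
Z/I-1 ? ·: zz|Zz|ZZ
Z/I-2 ? ·: zz|Zz|ZZ
Z/II-1 aff I-1×I-2: Zz|ZZ
Z/II-2 aff ·: Zz|ZZ
Z/III-1 ? II-1×II-2: zz|Zz|ZZ
Z/III-2 aff ·: Zz|ZZ
Z/III-3 ? II-1×II-2: zz|Zz|ZZ
Z/IV-1 ? III-2×III-1: zz|Zz|ZZ
Z/IV-2 aff III-2×III-1: Zz|ZZ
Z/IV-3 aff III-2×III-1: Zz|ZZ
⇒ Z over [I-1,I-2,II-1,II-2,III-1,III-2,III-3,IV-1,IV-2,IV-3]: 1346 consistent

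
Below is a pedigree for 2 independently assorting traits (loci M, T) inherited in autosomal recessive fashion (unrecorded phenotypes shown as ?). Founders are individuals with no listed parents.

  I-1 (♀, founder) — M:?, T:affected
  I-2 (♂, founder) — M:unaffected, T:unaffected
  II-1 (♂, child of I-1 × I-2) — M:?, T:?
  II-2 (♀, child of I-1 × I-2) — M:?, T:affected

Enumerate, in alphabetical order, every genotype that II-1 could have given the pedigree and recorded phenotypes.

M/I-1 ? ·: MM|Mm|mm
M/I-2 un ·: MM|Mm
M/II-1 ? I-1×I-2: MM|Mm|mm
M/II-2 ? I-1×I-2: MM|Mm|mm
⇒ M over [I-1,I-2,II-1,II-2]: 23 consistent
T/I-1 aff ·: tt
T/I-2 un ·: Tt
T/II-1 ? I-1×I-2: Tt|tt
T/II-2 aff I-1×I-2: tt
⇒ T over [I-1,I-2,II-1,II-2]: 2 consistent

II-1 ∈ {MM Tt, MM tt, Mm Tt, Mm tt, mm Tt, mm tt}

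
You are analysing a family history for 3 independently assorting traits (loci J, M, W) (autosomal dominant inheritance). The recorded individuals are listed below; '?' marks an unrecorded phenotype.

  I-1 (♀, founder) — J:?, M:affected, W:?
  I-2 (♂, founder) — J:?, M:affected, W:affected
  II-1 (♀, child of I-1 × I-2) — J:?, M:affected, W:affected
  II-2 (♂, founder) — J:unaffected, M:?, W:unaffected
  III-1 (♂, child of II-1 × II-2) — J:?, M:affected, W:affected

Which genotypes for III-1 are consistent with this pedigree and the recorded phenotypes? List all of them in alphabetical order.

J/I-1 ? ·: jj|Jj|JJ
J/I-2 ? ·: jj|Jj|JJ
J/II-1 ? I-1×I-2: jj|Jj|JJ
J/II-2 un ·: jj
J/III-1 ? II-1×II-2: jj|Jj
⇒ J over [I-1,I-2,II-1,II-2,III-1]: 22 consistent
M/I-1 aff ·: Mm|MM
M/I-2 aff ·: Mm|MM
M/II-1 aff I-1×I-2: Mm|MM
M/II-2 ? ·: mm|Mm|MM
M/III-1 aff II-1×II-2: Mm|MM
⇒ M over [I-1,I-2,II-1,II-2,III-1]: 31 consistent
W/I-1 ? ·: ww|Ww|WW
W/I-2 aff ·: Ww|WW
W/II-1 aff I-1×I-2: Ww|WW
W/II-2 un ·: ww
W/III-1 aff II-1×II-2: Ww
⇒ W over [I-1,I-2,II-1,II-2,III-1]: 9 consistent

III-1 ∈ {Jj MM Ww, Jj Mm Ww, jj MM Ww, jj Mm Ww}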